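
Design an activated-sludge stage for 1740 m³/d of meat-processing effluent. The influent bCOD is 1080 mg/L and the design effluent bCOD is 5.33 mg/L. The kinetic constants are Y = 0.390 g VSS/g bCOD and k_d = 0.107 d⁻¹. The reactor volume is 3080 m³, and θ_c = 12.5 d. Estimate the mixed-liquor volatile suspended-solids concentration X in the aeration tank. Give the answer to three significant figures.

X = Y·Q·ΔS·θ_c / [V·(1 + k_d θ_c)] = 0.390 × 1740 × (1080 − 5.33) × 12.5 / [3080 × (1 + 0.107 × 12.5)] = 1266 mg/L.

X ≈ 1270 mg/L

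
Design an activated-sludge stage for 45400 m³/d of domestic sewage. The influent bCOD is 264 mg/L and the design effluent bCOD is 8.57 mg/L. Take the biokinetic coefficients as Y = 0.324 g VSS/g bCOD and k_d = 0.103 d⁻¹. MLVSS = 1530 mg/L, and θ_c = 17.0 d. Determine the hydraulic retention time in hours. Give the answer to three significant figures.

τ ≈ 8.02 h

Rearranging the biomass balance for a CMAS with decay, V = Y·Q·ΔS·θ_c / [X·(1+k_d θ_c)] = 0.324 × 45400 × (264 − 8.57) × 17.0 / [1530 × (1 + 0.103 × 17.0)] = 6.39×10^7 / 4209 = 15175 m³.
HRT = V/Q = 15175 m³ / 45400 m³·d⁻¹ = 0.3343 d × 24 = 8.022 h.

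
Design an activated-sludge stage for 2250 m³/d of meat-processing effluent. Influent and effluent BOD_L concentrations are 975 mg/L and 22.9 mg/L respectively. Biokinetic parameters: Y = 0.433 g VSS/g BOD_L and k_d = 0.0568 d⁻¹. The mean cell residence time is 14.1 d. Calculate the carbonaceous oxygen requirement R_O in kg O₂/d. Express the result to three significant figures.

R_O ≈ 1410 kg O₂/d

Observed yield with endogenous decay: Y_obs = Y / (1 + k_d·θ_c) = 0.433 / (1 + 0.0568 × 14.1) = 0.433 / 1.801 = 0.2404 g VSS/g BOD_L.
Substrate removed = Q·(S₀ − S) = 2250 m³/d × (975 − 22.9) g/m³ = 2.14×10^6 g/d = 2142 kg/d.
Biomass synthesised: P_X = Y_obs × 2142 = 515.1 kg VSS/d.
R_O = Q·ΔS − 1.42 P_X = 2142 − 731.4 = 1411 kg O₂/d.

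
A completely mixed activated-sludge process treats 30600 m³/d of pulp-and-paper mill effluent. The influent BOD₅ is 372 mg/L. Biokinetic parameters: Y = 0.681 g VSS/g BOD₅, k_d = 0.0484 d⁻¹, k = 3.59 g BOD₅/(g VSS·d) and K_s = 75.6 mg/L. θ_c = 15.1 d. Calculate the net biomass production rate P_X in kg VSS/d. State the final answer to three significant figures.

P_X ≈ 4430 kg VSS/d

Effluent substrate depends only on kinetics and SRT: S = K_s(1 + k_d θ_c) / [θ_c(Yk − k_d) − 1] = 75.6 × (1 + 0.0484 × 15.1) / [15.1 × (0.681 × 3.59 − 0.0484) − 1] = 130.9 / 35.19 = 3.719 mg/L.
Observed yield with endogenous decay: Y_obs = Y / (1 + k_d·θ_c) = 0.681 / (1 + 0.0484 × 15.1) = 0.681 / 1.731 = 0.3935 g VSS/g BOD₅.
Mass of BOD₅ removed per day: Q(S₀ − S) = 30600 × 368.3 g/m³ = 11269 kg/d.
Biomass produced: P_X = Y_obs·Q·ΔS = 0.3935 × 11269 ≈ 4434 kg VSS/d.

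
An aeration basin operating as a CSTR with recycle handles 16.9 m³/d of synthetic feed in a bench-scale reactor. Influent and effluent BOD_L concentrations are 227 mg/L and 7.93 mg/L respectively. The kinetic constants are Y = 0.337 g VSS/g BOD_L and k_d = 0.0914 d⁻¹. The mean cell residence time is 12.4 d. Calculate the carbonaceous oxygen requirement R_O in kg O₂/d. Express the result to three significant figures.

R_O ≈ 2.87 kg O₂/d

The observed yield is Y_obs = Y/(1 + k_d·θ_c) = 0.337 / (1 + 0.0914 × 12.4) = 0.337 / 2.133 = 0.1580 g VSS per g BOD_L removed.
Q·(S₀ − S) = 16.9 × (227 − 7.93) × 10⁻³ = 3.702 kg/d removed.
Net sludge production P_X = 0.1580 × 3.702 = 0.5848 kg VSS/d.
R_O = Q·ΔS − 1.42 P_X = 3.702 − 0.8305 = 2.872 kg O₂/d.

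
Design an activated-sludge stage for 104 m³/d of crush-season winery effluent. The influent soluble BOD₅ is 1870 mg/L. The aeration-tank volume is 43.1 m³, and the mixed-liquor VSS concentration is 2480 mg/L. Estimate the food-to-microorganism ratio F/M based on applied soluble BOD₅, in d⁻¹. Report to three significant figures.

Food-to-microorganism ratio F/M = Q S₀ / (V X) = 104 × 1870 / (43.10 × 2480) = 1.819 d⁻¹.

F/M ≈ 1.82 d⁻¹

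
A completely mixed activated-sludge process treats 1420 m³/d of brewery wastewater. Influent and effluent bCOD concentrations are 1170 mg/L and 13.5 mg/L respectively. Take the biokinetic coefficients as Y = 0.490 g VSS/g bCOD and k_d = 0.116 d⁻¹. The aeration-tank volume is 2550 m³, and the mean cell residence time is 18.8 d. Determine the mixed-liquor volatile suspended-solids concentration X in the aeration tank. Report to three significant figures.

X = Y·Q·ΔS·θ_c / [V·(1 + k_d θ_c)] = 0.490 × 1420 × (1170 − 13.5) × 18.8 / [2550 × (1 + 0.116 × 18.8)] = 1865 mg/L.

X ≈ 1870 mg/L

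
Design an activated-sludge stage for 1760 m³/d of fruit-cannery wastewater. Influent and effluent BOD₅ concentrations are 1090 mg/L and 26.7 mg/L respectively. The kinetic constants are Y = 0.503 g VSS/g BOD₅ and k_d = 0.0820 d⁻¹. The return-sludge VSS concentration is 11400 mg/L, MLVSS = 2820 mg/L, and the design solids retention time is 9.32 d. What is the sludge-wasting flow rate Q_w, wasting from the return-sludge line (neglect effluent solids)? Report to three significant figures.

Q_w ≈ 46.8 m³/d

Steady-state biomass mass balance: V·X·(1 + k_d·θ_c) = Y·Q·(S₀ − S)·θ_c, so V = 0.503 × 1760 × (1090 − 26.7) × 9.32 / [2820 × (1 + 0.0820 × 9.32)] = 8.77×10^6 / 4975 = 1763 m³.
Q_w = (V·X)/(θ_c X_r) = 1763 × 2820 / (9.32 × 11400) = 46.80 m³/d.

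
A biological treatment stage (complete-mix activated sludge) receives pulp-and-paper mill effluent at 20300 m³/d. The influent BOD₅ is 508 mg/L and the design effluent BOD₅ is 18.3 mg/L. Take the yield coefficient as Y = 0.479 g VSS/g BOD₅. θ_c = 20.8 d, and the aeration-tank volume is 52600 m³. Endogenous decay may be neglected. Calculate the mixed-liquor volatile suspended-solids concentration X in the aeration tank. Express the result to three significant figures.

X = Y·Q·ΔS·θ_c / V = 0.479 × 20300 × (508 − 18.3) × 20.8 / 52600 = 1883 mg/L.

X ≈ 1880 mg/L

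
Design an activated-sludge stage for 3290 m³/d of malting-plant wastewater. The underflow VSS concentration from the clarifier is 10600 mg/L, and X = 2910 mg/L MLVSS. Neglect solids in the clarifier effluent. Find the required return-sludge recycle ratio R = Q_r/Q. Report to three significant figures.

Mass balance around the secondary clarifier (neglecting effluent solids): R = X / (X_r − X) = 2910 / (10600 − 2910) = 0.3784.

R ≈ 0.378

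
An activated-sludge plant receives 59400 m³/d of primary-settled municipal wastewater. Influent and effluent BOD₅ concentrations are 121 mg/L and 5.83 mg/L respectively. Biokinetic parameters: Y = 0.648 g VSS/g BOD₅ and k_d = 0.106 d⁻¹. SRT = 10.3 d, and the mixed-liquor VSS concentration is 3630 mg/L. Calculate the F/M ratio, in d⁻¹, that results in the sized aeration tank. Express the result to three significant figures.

From the SRT design equation V = Y Q (S₀−S) θ_c / [X (1 + k_d θ_c)] = 0.648 × 59400 × (121 − 5.83) × 10.3 / [3630 × (1 + 0.106 × 10.3)] = 4.57×10^7 / 7593 = 6013 m³.
F/M = Q·S₀ / (V·X) = 59400 × 121 / (6013 × 3630) = 0.3293 g BOD₅·(g VSS·d)⁻¹.

F/M ≈ 0.329 d⁻¹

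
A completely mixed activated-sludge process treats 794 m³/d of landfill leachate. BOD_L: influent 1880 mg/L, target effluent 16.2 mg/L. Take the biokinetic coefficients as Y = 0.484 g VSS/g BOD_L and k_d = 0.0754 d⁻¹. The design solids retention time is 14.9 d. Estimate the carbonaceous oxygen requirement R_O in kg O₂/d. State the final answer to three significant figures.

Y_obs = Y / (1 + k_d θ_c) = 0.484 / (1 + 0.0754 × 14.9) = 0.484 / 2.123 = 0.2279.
Q·(S₀ − S) = 794 × (1880 − 16.2) × 10⁻³ = 1480 kg/d removed.
Biomass synthesised: P_X = Y_obs × 1480 = 337.3 kg VSS/d.
R_O = Q·(S₀ − S) − 1.42·P_X = 1480 − 1.42 × 337.3 = 1001 kg O₂/d.

R_O ≈ 1000 kg O₂/d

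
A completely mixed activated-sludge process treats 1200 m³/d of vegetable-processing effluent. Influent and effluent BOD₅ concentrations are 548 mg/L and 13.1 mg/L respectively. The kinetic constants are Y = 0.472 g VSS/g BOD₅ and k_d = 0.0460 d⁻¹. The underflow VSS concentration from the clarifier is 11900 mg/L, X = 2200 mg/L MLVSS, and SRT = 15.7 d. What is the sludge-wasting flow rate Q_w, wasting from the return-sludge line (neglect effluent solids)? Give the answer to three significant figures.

Q_w ≈ 14.8 m³/d

Rearranging the biomass balance for a CMAS with decay, V = Y·Q·ΔS·θ_c / [X·(1+k_d θ_c)] = 0.472 × 1200 × (548 − 13.1) × 15.7 / [2200 × (1 + 0.0460 × 15.7)] = 4.76×10^6 / 3789 = 1255 m³.
Q_w = (V·X)/(θ_c X_r) = 1255 × 2200 / (15.7 × 11900) = 14.78 m³/d.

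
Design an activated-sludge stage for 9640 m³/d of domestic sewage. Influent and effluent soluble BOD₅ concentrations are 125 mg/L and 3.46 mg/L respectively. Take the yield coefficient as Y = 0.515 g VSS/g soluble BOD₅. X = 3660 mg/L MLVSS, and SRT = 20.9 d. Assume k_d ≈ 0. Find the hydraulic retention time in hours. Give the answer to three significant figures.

With k_d = 0 the design equation reduces to V = Y Q (S₀−S) θ_c / X = 0.515 × 9640 × (125 − 3.46) × 20.9 / 3660 = 3446 m³.
Hydraulic retention time τ = V/Q = 3446 / 9640 = 0.3574 d = 8.578 h.

τ ≈ 8.58 h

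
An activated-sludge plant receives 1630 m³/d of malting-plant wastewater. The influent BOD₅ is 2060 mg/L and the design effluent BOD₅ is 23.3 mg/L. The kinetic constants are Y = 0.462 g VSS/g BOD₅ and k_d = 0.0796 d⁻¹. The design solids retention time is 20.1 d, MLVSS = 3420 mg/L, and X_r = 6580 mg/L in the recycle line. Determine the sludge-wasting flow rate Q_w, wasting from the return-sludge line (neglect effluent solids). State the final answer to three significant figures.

Q_w ≈ 89.7 m³/d

Rearranging the biomass balance for a CMAS with decay, V = Y·Q·ΔS·θ_c / [X·(1+k_d θ_c)] = 0.462 × 1630 × (2060 − 23.3) × 20.1 / [3420 × (1 + 0.0796 × 20.1)] = 3.08×10^7 / 8892 = 3467 m³.
θ_c = V·X/(Q_w·X_r) when wasting from the recycle, so Q_w = V·X/(θ_c·X_r) = 3467 × 3420 / (20.1 × 6580) = 89.65 m³/d.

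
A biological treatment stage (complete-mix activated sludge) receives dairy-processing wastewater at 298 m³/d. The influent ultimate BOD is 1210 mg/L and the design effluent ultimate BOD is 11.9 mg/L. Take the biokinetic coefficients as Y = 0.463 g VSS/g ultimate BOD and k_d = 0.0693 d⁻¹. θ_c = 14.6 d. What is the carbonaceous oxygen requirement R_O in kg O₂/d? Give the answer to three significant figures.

Y_obs = Y / (1 + k_d θ_c) = 0.463 / (1 + 0.0693 × 14.6) = 0.463 / 2.012 = 0.2301.
Q·(S₀ − S) = 298 × (1210 − 11.9) × 10⁻³ = 357.0 kg/d removed.
P_X = Y_obs·Q·(S₀ − S) = 0.2301 × 357.0 = 82.17 kg VSS/d.
Carbonaceous O₂ demand = substrate oxidised − cell-mass equivalent = 357.0 − 1.42 × 82.17 = 240.4 kg O₂/d.

R_O ≈ 240 kg O₂/d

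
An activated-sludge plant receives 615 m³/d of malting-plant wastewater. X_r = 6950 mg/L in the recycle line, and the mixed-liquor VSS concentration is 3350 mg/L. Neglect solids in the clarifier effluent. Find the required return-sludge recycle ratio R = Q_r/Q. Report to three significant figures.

R = Q_r/Q = X/(X_r − X) = 3350 / (6950 − 3350) = 0.9306.

R ≈ 0.931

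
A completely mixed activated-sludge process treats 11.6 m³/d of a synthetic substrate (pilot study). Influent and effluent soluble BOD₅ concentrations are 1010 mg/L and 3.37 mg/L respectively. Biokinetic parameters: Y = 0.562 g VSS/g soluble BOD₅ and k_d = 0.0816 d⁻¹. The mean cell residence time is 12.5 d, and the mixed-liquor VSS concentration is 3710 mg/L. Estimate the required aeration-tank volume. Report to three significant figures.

V ≈ 10.9 m³

Steady-state biomass mass balance: V·X·(1 + k_d·θ_c) = Y·Q·(S₀ − S)·θ_c, so V = 0.562 × 11.6 × (1010 − 3.37) × 12.5 / [3710 × (1 + 0.0816 × 12.5)] = 8.2×10^4 / 7494 = 10.95 m³.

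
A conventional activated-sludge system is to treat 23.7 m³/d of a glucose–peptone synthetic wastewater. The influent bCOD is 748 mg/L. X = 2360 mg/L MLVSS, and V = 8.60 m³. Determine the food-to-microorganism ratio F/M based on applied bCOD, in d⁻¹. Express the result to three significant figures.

Food-to-microorganism ratio F/M = Q S₀ / (V X) = 23.7 × 748 / (8.600 × 2360) = 0.8735 d⁻¹.

F/M ≈ 0.873 d⁻¹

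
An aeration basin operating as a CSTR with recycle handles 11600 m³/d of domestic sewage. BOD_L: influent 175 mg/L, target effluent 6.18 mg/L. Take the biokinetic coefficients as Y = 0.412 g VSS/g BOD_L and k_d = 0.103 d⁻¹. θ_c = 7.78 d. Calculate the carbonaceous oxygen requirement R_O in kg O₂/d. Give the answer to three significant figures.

Y_obs = Y / (1 + k_d θ_c) = 0.412 / (1 + 0.103 × 7.78) = 0.412 / 1.801 = 0.2287.
ΔS = 175 − 6.18 = 168.8 mg/L, so the substrate removal rate is 11600 × 168.8/1000 = 1958 kg BOD_L/d.
P_X = Y_obs·Q·(S₀ − S) = 0.2287 × 1958 = 447.9 kg VSS/d.
R_O = Q·ΔS − 1.42 P_X = 1958 − 636.0 = 1322 kg O₂/d.

R_O ≈ 1320 kg O₂/d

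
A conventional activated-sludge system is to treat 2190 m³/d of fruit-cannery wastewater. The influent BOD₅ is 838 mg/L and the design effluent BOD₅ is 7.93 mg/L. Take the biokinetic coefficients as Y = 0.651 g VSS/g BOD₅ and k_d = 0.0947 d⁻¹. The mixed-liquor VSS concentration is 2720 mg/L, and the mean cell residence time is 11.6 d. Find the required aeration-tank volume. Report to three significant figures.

From the SRT design equation V = Y Q (S₀−S) θ_c / [X (1 + k_d θ_c)] = 0.651 × 2190 × (838 − 7.93) × 11.6 / [2720 × (1 + 0.0947 × 11.6)] = 1.37×10^7 / 5708 = 2405 m³.

V ≈ 2410 m³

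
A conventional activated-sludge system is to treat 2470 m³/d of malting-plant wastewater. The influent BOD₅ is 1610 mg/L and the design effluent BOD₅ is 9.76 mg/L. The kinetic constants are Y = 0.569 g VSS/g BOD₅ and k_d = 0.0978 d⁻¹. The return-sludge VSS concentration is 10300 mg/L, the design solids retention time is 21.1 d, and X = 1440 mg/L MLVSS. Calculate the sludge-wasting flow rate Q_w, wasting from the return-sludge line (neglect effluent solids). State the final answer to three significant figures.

From the SRT design equation V = Y Q (S₀−S) θ_c / [X (1 + k_d θ_c)] = 0.569 × 2470 × (1610 − 9.76) × 21.1 / [1440 × (1 + 0.0978 × 21.1)] = 4.75×10^7 / 4412 = 10757 m³.
Q_w = (V·X)/(θ_c X_r) = 10757 × 1440 / (21.1 × 10300) = 71.27 m³/d.

Q_w ≈ 71.3 m³/d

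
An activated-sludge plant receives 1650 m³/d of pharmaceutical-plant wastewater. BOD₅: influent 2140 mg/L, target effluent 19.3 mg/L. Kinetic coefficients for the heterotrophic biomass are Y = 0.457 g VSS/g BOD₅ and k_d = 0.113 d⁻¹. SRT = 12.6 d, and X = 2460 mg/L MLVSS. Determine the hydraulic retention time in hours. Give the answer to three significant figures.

From the SRT design equation V = Y Q (S₀−S) θ_c / [X (1 + k_d θ_c)] = 0.457 × 1650 × (2140 − 19.3) × 12.6 / [2460 × (1 + 0.113 × 12.6)] = 2.01×10^7 / 5963 = 3379 m³.
Hydraulic retention time τ = V/Q = 3379 / 1650 = 2.048 d = 49.15 h.

τ ≈ 49.2 h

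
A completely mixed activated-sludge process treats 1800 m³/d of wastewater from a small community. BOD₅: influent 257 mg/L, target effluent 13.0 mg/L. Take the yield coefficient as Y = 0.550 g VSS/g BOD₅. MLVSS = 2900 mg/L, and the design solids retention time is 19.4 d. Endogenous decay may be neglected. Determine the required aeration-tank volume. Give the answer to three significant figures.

V ≈ 1620 m³

With k_d = 0 the design equation reduces to V = Y Q (S₀−S) θ_c / X = 0.550 × 1800 × (257 − 13.0) × 19.4 / 2900 = 1616 m³.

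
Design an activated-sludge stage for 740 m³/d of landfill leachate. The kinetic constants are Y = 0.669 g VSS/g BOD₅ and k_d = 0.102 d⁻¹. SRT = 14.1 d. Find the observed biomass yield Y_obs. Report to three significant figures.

Y_obs ≈ 0.274 g VSS/g BOD₅

Observed yield with endogenous decay: Y_obs = Y / (1 + k_d·θ_c) = 0.669 / (1 + 0.102 × 14.1) = 0.669 / 2.438 = 0.2744 g VSS/g BOD₅.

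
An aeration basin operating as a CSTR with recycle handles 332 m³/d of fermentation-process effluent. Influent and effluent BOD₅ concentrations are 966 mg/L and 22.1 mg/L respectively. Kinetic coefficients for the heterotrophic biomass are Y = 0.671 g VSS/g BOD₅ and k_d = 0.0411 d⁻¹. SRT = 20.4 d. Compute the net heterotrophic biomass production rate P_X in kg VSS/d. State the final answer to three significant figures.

P_X ≈ 114 kg VSS/d

Y_obs = Y / (1 + k_d θ_c) = 0.671 / (1 + 0.0411 × 20.4) = 0.671 / 1.838 = 0.3650.
Substrate removed = Q·(S₀ − S) = 332 m³/d × (966 − 22.1) g/m³ = 3.13×10^5 g/d = 313.4 kg/d.
P_X = Y_obs · Q(S₀ − S) = 0.3650 × 313.4 = 114.4 kg VSS/d.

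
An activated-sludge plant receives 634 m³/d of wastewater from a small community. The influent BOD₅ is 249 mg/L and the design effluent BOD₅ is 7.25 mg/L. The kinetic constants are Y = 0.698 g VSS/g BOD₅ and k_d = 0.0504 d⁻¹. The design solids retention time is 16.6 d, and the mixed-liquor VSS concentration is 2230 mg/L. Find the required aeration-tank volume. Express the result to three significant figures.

V ≈ 434 m³

From the SRT design equation V = Y Q (S₀−S) θ_c / [X (1 + k_d θ_c)] = 0.698 × 634 × (249 − 7.25) × 16.6 / [2230 × (1 + 0.0504 × 16.6)] = 1.78×10^6 / 4096 = 433.6 m³.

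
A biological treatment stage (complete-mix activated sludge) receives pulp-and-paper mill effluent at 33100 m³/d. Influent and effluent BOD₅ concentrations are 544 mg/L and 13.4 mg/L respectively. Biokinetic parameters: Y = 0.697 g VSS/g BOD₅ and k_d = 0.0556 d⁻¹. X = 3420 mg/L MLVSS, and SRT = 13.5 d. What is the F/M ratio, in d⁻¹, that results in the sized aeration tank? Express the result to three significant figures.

Steady-state biomass mass balance: V·X·(1 + k_d·θ_c) = Y·Q·(S₀ − S)·θ_c, so V = 0.697 × 33100 × (544 − 13.4) × 13.5 / [3420 × (1 + 0.0556 × 13.5)] = 1.65×10^8 / 5987 = 27603 m³.
F/M = applied load / biomass = Q·S₀/(V·X) = 33100 × 544 / (27603 × 3420) = 0.1907 d⁻¹.

F/M ≈ 0.191 d⁻¹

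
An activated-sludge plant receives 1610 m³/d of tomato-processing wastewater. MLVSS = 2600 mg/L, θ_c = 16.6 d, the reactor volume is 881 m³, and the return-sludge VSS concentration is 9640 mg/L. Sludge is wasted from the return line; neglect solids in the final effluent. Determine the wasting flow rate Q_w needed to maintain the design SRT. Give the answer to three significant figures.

Wasting from the return line (neglecting effluent solids): Q_w = V·X / (θ_c·X_r) = 881.0 × 2600 / (16.6 × 9640) = 14.31 m³/d.

Q_w ≈ 14.3 m³/d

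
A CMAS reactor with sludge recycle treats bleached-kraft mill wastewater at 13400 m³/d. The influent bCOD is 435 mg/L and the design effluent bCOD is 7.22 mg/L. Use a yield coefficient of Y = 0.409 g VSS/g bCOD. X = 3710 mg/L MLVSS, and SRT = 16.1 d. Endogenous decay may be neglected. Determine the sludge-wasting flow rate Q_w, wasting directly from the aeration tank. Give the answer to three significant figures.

With k_d = 0 the design equation reduces to V = Y Q (S₀−S) θ_c / X = 0.409 × 13400 × (435 − 7.22) × 16.1 / 3710 = 10174 m³.
For wasting at MLVSS concentration, Q_w = V/θ_c = 10174/16.1 = 631.9 m³/d.

Q_w ≈ 632 m³/d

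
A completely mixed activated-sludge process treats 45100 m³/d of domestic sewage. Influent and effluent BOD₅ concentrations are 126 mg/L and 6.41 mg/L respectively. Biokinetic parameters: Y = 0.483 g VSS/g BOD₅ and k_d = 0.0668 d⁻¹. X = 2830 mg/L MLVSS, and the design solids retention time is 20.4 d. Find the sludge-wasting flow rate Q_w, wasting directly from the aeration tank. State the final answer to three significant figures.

Q_w ≈ 390 m³/d

Rearranging the biomass balance for a CMAS with decay, V = Y·Q·ΔS·θ_c / [X·(1+k_d θ_c)] = 0.483 × 45100 × (126 − 6.41) × 20.4 / [2830 × (1 + 0.0668 × 20.4)] = 5.31×10^7 / 6686 = 7948 m³.
Wasting from the aeration tank: Q_w = V / θ_c = 7948 / 20.4 = 389.6 m³/d.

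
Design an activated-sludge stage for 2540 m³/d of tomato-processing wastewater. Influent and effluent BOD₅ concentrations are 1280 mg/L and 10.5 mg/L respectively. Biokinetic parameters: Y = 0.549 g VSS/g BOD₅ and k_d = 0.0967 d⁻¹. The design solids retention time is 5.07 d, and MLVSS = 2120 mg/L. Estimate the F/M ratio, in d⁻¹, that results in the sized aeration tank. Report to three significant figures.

F/M ≈ 0.540 d⁻¹

Rearranging the biomass balance for a CMAS with decay, V = Y·Q·ΔS·θ_c / [X·(1+k_d θ_c)] = 0.549 × 2540 × (1280 − 10.5) × 5.07 / [2120 × (1 + 0.0967 × 5.07)] = 8.98×10^6 / 3159 = 2841 m³.
Food-to-microorganism ratio F/M = Q S₀ / (V X) = 2540 × 1280 / (2841 × 2120) = 0.5398 d⁻¹.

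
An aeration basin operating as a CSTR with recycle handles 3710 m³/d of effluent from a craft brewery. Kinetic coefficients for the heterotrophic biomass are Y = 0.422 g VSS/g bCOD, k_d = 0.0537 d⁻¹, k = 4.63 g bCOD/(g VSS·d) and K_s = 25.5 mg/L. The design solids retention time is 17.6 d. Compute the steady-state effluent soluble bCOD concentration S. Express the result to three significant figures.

Effluent substrate depends only on kinetics and SRT: S = K_s(1 + k_d θ_c) / [θ_c(Yk − k_d) − 1] = 25.5 × (1 + 0.0537 × 17.6) / [17.6 × (0.422 × 4.63 − 0.0537) − 1] = 49.60 / 32.44 = 1.529 mg/L.

S ≈ 1.53 mg/L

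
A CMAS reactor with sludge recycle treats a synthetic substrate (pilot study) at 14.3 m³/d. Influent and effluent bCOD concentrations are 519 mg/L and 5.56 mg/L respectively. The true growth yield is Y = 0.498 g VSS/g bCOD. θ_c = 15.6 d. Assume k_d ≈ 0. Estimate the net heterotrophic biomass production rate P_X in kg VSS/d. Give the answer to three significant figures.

With endogenous decay neglected, the observed yield equals the true yield: Y_obs = Y = 0.498 g VSS/g bCOD.
Substrate removed = Q·(S₀ − S) = 14.3 m³/d × (519 − 5.56) g/m³ = 7.34×10^3 g/d = 7.342 kg/d.
P_X = Y_obs · Q(S₀ − S) = 0.4980 × 7.342 = 3.656 kg VSS/d.

P_X ≈ 3.66 kg VSS/d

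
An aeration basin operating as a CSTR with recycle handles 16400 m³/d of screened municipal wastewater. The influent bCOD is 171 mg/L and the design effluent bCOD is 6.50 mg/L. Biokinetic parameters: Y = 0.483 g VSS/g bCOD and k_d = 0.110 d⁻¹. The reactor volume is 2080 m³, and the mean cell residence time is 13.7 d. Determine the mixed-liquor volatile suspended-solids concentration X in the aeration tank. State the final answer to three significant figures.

X ≈ 3420 mg/L

X = Y·Q·ΔS·θ_c / [V·(1 + k_d θ_c)] = 0.483 × 16400 × (171 − 6.50) × 13.7 / [2080 × (1 + 0.110 × 13.7)] = 3423 mg/L.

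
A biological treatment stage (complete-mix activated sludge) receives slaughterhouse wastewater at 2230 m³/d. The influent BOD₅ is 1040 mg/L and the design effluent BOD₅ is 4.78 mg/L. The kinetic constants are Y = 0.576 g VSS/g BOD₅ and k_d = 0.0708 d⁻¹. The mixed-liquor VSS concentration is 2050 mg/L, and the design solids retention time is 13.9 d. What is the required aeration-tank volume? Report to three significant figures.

From the SRT design equation V = Y Q (S₀−S) θ_c / [X (1 + k_d θ_c)] = 0.576 × 2230 × (1040 − 4.78) × 13.9 / [2050 × (1 + 0.0708 × 13.9)] = 1.85×10^7 / 4067 = 4544 m³.

V ≈ 4540 m³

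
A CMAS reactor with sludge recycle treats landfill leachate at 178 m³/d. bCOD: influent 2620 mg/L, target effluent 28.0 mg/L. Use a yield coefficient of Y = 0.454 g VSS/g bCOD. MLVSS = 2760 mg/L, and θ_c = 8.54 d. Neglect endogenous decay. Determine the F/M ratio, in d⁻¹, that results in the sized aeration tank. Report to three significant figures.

F/M ≈ 0.261 d⁻¹

Biomass mass balance (decay neglected): V·X = Y·Q·(S₀ − S)·θ_c, so V = 0.454 × 178 × (2620 − 28.0) × 8.54 / 2760 = 648.1 m³.
F/M = applied load / biomass = Q·S₀/(V·X) = 178 × 2620 / (648.1 × 2760) = 0.2607 d⁻¹.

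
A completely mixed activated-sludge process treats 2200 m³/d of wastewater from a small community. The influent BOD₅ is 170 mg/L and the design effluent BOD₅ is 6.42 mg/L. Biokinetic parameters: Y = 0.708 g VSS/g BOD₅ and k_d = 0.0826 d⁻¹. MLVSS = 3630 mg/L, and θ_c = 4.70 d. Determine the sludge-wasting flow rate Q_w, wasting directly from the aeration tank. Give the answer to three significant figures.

Steady-state biomass mass balance: V·X·(1 + k_d·θ_c) = Y·Q·(S₀ − S)·θ_c, so V = 0.708 × 2200 × (170 − 6.42) × 4.70 / [3630 × (1 + 0.0826 × 4.70)] = 1.2×10^6 / 5039 = 237.6 m³.
With mixed-liquor wasting, θ_c = V/Q_w, so Q_w = V/θ_c = 237.6/4.70 = 50.56 m³/d.

Q_w ≈ 50.6 m³/d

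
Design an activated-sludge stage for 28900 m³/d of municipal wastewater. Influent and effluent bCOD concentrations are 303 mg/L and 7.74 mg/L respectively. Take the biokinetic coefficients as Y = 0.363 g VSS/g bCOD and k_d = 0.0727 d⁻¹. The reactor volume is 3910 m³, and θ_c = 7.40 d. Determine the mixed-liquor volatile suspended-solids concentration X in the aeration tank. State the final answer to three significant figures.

Solving the biomass balance for X: X = Y Q (S₀−S) θ_c / [V (1+k_d θ_c)] = 0.363 × 28900 × (303 − 7.74) × 7.40 / [3910 × (1 + 0.0727 × 7.40)] = 3812 mg/L.

X ≈ 3810 mg/L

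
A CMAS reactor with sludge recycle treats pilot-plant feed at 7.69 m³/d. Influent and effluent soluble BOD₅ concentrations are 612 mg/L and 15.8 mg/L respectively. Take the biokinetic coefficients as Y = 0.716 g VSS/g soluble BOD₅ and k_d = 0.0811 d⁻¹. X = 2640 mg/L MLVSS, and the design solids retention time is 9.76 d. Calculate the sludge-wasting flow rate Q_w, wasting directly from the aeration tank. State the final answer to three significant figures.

Rearranging the biomass balance for a CMAS with decay, V = Y·Q·ΔS·θ_c / [X·(1+k_d θ_c)] = 0.716 × 7.69 × (612 − 15.8) × 9.76 / [2640 × (1 + 0.0811 × 9.76)] = 3.2×10^4 / 4730 = 6.774 m³.
With mixed-liquor wasting, θ_c = V/Q_w, so Q_w = V/θ_c = 6.774/9.76 = 0.6941 m³/d.

Q_w ≈ 0.694 m³/d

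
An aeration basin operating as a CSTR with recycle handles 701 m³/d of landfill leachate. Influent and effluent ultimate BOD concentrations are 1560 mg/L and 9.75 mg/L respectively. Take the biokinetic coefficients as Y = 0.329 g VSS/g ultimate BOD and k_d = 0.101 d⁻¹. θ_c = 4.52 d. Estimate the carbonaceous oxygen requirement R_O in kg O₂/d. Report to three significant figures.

R_O ≈ 738 kg O₂/d

Correct the yield for decay: Y_obs = Y/(1 + k_d θ_c) = 0.329 / (1 + 0.101 × 4.52) = 0.329 / 1.457 = 0.2259.
Q·(S₀ − S) = 701 × (1560 − 9.75) × 10⁻³ = 1087 kg/d removed.
Biomass synthesised: P_X = Y_obs × 1087 = 245.5 kg VSS/d.
R_O = Q·(S₀ − S) − 1.42·P_X = 1087 − 1.42 × 245.5 = 738.2 kg O₂/d.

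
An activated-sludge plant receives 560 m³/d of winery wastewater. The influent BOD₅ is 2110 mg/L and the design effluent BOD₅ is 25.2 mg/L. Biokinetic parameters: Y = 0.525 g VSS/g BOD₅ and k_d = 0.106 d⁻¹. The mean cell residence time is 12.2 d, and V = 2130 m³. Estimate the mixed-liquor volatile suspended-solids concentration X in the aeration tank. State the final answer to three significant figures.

X ≈ 1530 mg/L

X = Y·Q·ΔS·θ_c / [V·(1 + k_d θ_c)] = 0.525 × 560 × (2110 − 25.2) × 12.2 / [2130 × (1 + 0.106 × 12.2)] = 1531 mg/L.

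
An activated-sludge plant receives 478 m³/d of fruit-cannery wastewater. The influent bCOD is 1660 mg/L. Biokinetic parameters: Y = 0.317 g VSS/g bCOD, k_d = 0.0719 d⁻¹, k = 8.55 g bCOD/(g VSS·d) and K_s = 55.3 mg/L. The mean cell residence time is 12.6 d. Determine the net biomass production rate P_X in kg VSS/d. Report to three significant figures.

From the Monod/SRT balance for a CMAS, S = K_s·(1+k_d θ_c)/[θ_c·(Y k − k_d) − 1] = 55.3 × (1 + 0.0719 × 12.6) / [12.6 × (0.317 × 8.55 − 0.0719) − 1] = 105.4 / 32.24 = 3.269 mg/L.
The observed yield is Y_obs = Y/(1 + k_d·θ_c) = 0.317 / (1 + 0.0719 × 12.6) = 0.317 / 1.906 = 0.1663 g VSS per g bCOD removed.
Mass of bCOD removed per day: Q(S₀ − S) = 478 × 1657 g/m³ = 791.9 kg/d.
Net biomass production P_X = Y_obs × Q·(S₀ − S) = 0.1663 × 791.9 = 131.7 kg VSS/d.

P_X ≈ 132 kg VSS/d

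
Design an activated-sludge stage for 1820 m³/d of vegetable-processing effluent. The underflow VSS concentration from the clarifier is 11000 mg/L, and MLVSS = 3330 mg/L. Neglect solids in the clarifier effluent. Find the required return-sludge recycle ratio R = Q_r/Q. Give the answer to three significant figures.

Mass balance around the secondary clarifier (neglecting effluent solids): R = X / (X_r − X) = 3330 / (11000 − 3330) = 0.4342.

R ≈ 0.434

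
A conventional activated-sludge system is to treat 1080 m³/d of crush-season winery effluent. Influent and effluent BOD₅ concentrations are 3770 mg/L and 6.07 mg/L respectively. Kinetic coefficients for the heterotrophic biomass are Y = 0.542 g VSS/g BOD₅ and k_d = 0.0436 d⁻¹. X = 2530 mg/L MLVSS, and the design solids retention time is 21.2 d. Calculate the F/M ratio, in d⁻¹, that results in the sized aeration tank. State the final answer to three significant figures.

From the SRT design equation V = Y Q (S₀−S) θ_c / [X (1 + k_d θ_c)] = 0.542 × 1080 × (3770 − 6.07) × 21.2 / [2530 × (1 + 0.0436 × 21.2)] = 4.67×10^7 / 4869 = 9594 m³.
F/M = applied load / biomass = Q·S₀/(V·X) = 1080 × 3770 / (9594 × 2530) = 0.1677 d⁻¹.

F/M ≈ 0.168 d⁻¹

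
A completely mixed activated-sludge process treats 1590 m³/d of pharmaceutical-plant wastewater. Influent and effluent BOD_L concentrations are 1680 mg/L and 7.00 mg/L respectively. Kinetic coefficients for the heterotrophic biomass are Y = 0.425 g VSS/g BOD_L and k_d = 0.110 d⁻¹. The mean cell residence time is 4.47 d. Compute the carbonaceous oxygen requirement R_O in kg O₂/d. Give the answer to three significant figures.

The observed yield is Y_obs = Y/(1 + k_d·θ_c) = 0.425 / (1 + 0.110 × 4.47) = 0.425 / 1.492 = 0.2849 g VSS per g BOD_L removed.
ΔS = 1680 − 7.00 = 1673 mg/L, so the substrate removal rate is 1590 × 1673/1000 = 2660 kg BOD_L/d.
Biomass synthesised: P_X = Y_obs × 2660 = 757.9 kg VSS/d.
R_O = Q·ΔS − 1.42 P_X = 2660 − 1076 = 1584 kg O₂/d.

R_O ≈ 1580 kg O₂/d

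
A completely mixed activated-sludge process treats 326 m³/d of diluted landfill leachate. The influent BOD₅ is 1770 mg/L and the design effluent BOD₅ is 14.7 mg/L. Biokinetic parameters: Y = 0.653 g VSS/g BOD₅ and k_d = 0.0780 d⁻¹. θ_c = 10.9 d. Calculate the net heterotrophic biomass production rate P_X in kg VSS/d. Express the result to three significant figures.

P_X ≈ 202 kg VSS/d

Correct the yield for decay: Y_obs = Y/(1 + k_d θ_c) = 0.653 / (1 + 0.0780 × 10.9) = 0.653 / 1.850 = 0.3529.
Substrate removed = Q·(S₀ − S) = 326 m³/d × (1770 − 14.7) g/m³ = 5.72×10^5 g/d = 572.2 kg/d.
P_X = Y_obs · Q(S₀ − S) = 0.3529 × 572.2 = 202.0 kg VSS/d.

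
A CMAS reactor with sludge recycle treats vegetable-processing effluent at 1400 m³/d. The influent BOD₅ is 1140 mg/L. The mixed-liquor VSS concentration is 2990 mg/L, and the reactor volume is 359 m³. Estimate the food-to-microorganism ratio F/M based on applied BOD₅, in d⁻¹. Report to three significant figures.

F/M ≈ 1.49 d⁻¹

F/M = applied load / biomass = Q·S₀/(V·X) = 1400 × 1140 / (359.0 × 2990) = 1.487 d⁻¹.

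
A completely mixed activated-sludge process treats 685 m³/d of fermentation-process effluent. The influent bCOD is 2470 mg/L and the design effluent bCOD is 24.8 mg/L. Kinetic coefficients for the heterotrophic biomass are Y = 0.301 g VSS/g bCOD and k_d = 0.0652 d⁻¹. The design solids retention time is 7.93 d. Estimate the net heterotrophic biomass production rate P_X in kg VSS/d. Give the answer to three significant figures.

P_X ≈ 332 kg VSS/d

Correct the yield for decay: Y_obs = Y/(1 + k_d θ_c) = 0.301 / (1 + 0.0652 × 7.93) = 0.301 / 1.517 = 0.1984.
Q·(S₀ − S) = 685 × (2470 − 24.8) × 10⁻³ = 1675 kg/d removed.
Net biomass production P_X = Y_obs × Q·(S₀ − S) = 0.1984 × 1675 = 332.3 kg VSS/d.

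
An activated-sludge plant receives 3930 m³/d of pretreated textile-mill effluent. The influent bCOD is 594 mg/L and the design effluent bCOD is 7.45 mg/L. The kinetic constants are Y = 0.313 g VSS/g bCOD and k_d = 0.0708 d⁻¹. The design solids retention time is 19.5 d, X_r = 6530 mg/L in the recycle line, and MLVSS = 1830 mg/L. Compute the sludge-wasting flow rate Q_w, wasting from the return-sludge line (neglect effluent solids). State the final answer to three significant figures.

Steady-state biomass mass balance: V·X·(1 + k_d·θ_c) = Y·Q·(S₀ − S)·θ_c, so V = 0.313 × 3930 × (594 − 7.45) × 19.5 / [1830 × (1 + 0.0708 × 19.5)] = 1.41×10^7 / 4356 = 3230 m³.
Q_w = (V·X)/(θ_c X_r) = 3230 × 1830 / (19.5 × 6530) = 46.41 m³/d.

Q_w ≈ 46.4 m³/d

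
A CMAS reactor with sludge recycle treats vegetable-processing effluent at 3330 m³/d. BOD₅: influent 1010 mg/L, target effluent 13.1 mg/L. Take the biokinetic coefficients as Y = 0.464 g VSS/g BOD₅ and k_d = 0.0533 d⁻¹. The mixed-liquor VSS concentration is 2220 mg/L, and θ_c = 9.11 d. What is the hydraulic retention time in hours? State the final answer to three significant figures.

Steady-state biomass mass balance: V·X·(1 + k_d·θ_c) = Y·Q·(S₀ − S)·θ_c, so V = 0.464 × 3330 × (1010 − 13.1) × 9.11 / [2220 × (1 + 0.0533 × 9.11)] = 1.4×10^7 / 3298 = 4255 m³.
τ = V/Q = 4255/3330 = 1.278 d, or 30.67 h.

τ ≈ 30.7 h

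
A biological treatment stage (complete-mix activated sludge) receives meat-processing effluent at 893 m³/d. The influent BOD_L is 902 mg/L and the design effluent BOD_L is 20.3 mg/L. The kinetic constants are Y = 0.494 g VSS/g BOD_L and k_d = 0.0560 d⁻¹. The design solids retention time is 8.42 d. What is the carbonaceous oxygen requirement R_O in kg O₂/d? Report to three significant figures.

R_O ≈ 412 kg O₂/d

Observed yield with endogenous decay: Y_obs = Y / (1 + k_d·θ_c) = 0.494 / (1 + 0.0560 × 8.42) = 0.494 / 1.472 = 0.3357 g VSS/g BOD_L.
Mass of BOD_L removed per day: Q(S₀ − S) = 893 × 881.7 g/m³ = 787.4 kg/d.
Biomass synthesised: P_X = Y_obs × 787.4 = 264.3 kg VSS/d.
R_O = Q·(S₀ − S) − 1.42·P_X = 787.4 − 1.42 × 264.3 = 412.0 kg O₂/d.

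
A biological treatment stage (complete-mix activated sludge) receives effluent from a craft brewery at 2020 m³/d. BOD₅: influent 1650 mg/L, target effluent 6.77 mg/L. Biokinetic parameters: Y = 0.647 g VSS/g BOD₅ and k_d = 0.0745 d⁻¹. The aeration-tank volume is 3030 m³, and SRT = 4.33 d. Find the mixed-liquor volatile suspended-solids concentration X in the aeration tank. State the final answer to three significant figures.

From V·X·(1 + k_d·θ_c) = Y·Q·(S₀ − S)·θ_c: X = 0.647 × 2020 × (1650 − 6.77) × 4.33 / [3030 × (1 + 0.0745 × 4.33)] = 2320 mg/L.

X ≈ 2320 mg/L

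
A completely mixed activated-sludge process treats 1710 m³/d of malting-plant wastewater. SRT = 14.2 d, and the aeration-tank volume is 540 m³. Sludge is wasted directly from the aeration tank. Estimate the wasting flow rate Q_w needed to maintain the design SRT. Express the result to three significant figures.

Wasting from the aeration tank: Q_w = V / θ_c = 540.0 / 14.2 = 38.03 m³/d.

Q_w ≈ 38.0 m³/d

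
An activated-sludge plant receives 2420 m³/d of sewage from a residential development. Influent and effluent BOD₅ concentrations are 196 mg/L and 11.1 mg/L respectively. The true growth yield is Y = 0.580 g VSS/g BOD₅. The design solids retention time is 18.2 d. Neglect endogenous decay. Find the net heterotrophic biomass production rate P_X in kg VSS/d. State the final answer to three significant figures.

P_X ≈ 260 kg VSS/d

With endogenous decay neglected, the observed yield equals the true yield: Y_obs = Y = 0.580 g VSS/g BOD₅.
Q·(S₀ − S) = 2420 × (196 − 11.1) × 10⁻³ = 447.5 kg/d removed.
Net biomass production P_X = Y_obs × Q·(S₀ − S) = 0.5800 × 447.5 = 259.5 kg VSS/d.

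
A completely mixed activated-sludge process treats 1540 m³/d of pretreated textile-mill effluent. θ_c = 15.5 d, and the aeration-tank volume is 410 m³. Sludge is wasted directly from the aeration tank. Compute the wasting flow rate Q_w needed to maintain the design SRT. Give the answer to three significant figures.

For wasting at MLVSS concentration, Q_w = V/θ_c = 410.0/15.5 = 26.45 m³/d.

Q_w ≈ 26.5 m³/d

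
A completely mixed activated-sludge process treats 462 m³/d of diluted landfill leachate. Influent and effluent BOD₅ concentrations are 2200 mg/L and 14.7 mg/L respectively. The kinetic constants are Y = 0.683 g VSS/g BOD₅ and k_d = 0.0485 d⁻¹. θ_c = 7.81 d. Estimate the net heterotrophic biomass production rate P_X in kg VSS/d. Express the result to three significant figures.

Y_obs = Y / (1 + k_d θ_c) = 0.683 / (1 + 0.0485 × 7.81) = 0.683 / 1.379 = 0.4954.
Substrate removed = Q·(S₀ − S) = 462 m³/d × (2200 − 14.7) g/m³ = 1.01×10^6 g/d = 1010 kg/d.
So the net sludge growth is P_X = 0.4954 × 1010 = 500.1 kg VSS/d.

P_X ≈ 500 kg VSS/d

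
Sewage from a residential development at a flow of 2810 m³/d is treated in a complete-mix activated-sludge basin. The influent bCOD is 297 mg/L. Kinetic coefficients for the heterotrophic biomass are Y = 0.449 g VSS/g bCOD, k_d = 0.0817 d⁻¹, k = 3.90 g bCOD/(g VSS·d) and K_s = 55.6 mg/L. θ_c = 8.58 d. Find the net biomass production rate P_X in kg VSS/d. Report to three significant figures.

Effluent substrate depends only on kinetics and SRT: S = K_s(1 + k_d θ_c) / [θ_c(Yk − k_d) − 1] = 55.6 × (1 + 0.0817 × 8.58) / [8.58 × (0.449 × 3.90 − 0.0817) − 1] = 94.57 / 13.32 = 7.098 mg/L.
Correct the yield for decay: Y_obs = Y/(1 + k_d θ_c) = 0.449 / (1 + 0.0817 × 8.58) = 0.449 / 1.701 = 0.2640.
Q·(S₀ − S) = 2810 × (297 − 7.10) × 10⁻³ = 814.6 kg/d removed.
Net biomass production P_X = Y_obs × Q·(S₀ − S) = 0.2640 × 814.6 = 215.0 kg VSS/d.

P_X ≈ 215 kg VSS/d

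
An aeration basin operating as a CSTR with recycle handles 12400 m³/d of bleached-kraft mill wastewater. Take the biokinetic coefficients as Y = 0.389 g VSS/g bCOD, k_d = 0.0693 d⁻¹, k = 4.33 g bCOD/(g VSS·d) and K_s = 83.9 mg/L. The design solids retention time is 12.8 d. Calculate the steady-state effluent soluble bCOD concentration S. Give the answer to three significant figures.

From the Monod/SRT balance for a CMAS, S = K_s·(1+k_d θ_c)/[θ_c·(Y k − k_d) − 1] = 83.9 × (1 + 0.0693 × 12.8) / [12.8 × (0.389 × 4.33 − 0.0693) − 1] = 158.3 / 19.67 = 8.048 mg/L.

S ≈ 8.05 mg/L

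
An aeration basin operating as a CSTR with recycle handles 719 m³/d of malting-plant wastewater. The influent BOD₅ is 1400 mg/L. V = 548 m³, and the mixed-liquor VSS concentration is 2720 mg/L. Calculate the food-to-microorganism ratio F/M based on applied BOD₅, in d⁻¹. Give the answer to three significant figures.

F/M ≈ 0.675 d⁻¹

Food-to-microorganism ratio F/M = Q S₀ / (V X) = 719 × 1400 / (548.0 × 2720) = 0.6753 d⁻¹.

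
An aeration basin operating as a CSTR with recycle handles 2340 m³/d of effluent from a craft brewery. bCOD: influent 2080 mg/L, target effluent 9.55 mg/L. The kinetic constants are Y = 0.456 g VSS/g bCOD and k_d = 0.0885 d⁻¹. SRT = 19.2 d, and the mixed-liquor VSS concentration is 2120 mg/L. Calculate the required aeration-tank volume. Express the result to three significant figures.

V ≈ 7410 m³

Steady-state biomass mass balance: V·X·(1 + k_d·θ_c) = Y·Q·(S₀ − S)·θ_c, so V = 0.456 × 2340 × (2080 − 9.55) × 19.2 / [2120 × (1 + 0.0885 × 19.2)] = 4.24×10^7 / 5722 = 7413 m³.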